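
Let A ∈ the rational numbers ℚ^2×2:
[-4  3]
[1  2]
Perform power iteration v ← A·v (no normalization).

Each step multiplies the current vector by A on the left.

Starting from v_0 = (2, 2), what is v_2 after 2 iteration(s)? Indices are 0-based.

v_2 = (26, 10)

v_0 = (2, 2).
v_1 = A·v_0 = (-2, 6).
v_2 = A·v_1 = (26, 10).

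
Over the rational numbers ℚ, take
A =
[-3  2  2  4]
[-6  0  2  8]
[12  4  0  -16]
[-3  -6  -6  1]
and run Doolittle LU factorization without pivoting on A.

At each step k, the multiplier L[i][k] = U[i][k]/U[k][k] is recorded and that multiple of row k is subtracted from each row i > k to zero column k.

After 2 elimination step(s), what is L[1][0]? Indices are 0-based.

k=0: U[0][0]=-3
  eliminate (1,0): mult=2, new row 1: (0, -4, -2, 0); set L[1][0]=2
  eliminate (2,0): mult=-4, new row 2: (0, 12, 8, 0); set L[2][0]=-4
  eliminate (3,0): mult=1, new row 3: (0, -8, -8, -3); set L[3][0]=1
k=1: U[1][1]=-4
  eliminate (2,1): mult=-3, new row 2: (0, 0, 2, 0); set L[2][1]=-3
  eliminate (3,1): mult=2, new row 3: (0, 0, -4, -3); set L[3][1]=2

L[1][0] = 2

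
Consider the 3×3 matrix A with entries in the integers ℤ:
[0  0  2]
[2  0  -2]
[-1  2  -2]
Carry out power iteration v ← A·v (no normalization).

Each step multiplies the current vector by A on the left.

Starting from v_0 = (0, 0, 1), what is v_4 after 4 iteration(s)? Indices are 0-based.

v_0 = (0, 0, 1).
v_1 = A·v_0 = (2, -2, -2).
v_2 = A·v_1 = (-4, 8, -2).
v_3 = A·v_2 = (-4, -4, 24).
v_4 = A·v_3 = (48, -56, -52).

v_4 = (48, -56, -52)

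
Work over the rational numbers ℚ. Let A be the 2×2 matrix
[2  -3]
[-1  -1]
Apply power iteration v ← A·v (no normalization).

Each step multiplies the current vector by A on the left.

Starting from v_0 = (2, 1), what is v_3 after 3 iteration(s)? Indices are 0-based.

v_0 = (2, 1).
v_1 = A·v_0 = (1, -3).
v_2 = A·v_1 = (11, 2).
v_3 = A·v_2 = (16, -13).

v_3 = (16, -13)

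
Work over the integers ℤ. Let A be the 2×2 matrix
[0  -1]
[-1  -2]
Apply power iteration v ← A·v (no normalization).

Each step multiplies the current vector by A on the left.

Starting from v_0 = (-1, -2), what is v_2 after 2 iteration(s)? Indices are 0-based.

v_2 = (-5, -12)

v_0 = (-1, -2).
v_1 = A·v_0 = (2, 5).
v_2 = A·v_1 = (-5, -12).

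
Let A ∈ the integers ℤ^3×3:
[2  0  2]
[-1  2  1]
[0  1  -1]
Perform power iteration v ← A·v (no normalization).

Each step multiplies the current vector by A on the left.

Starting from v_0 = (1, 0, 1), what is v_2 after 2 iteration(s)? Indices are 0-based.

v_2 = (6, -5, 1)

v_0 = (1, 0, 1).
v_1 = A·v_0 = (4, 0, -1).
v_2 = A·v_1 = (6, -5, 1).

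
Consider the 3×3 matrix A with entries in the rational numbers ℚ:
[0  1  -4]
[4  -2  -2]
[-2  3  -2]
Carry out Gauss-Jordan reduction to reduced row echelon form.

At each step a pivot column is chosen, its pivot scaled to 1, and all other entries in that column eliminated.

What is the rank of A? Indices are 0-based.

rank = 3

step 1: exchange rows 0,1
step 1: normalize row 0 (÷4) = (1, -1/2, -1/2)
  row 2: subtract -2×row0 = (0, 2, -3)
step 2: normalize row 1 (÷1) = (0, 1, -4)
  row 0: subtract -1/2×row1 = (1, 0, -5/2)
  row 2: subtract 2×row1 = (0, 0, 5)
step 3: normalize row 2 (÷5) = (0, 0, 1)
  row 0: subtract -5/2×row2 = (1, 0, 0)
  row 1: subtract -4×row2 = (0, 1, 0)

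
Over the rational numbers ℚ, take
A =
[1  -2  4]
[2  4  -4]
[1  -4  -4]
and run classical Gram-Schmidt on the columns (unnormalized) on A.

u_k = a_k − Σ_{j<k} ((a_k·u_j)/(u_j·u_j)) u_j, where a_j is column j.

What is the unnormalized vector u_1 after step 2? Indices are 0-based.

u_1 = (-7/3, 10/3, -13/3)

Step 1: u_0 = a_0 = (1, 2, 1).
Step 2: u_1 = a_1 − (1/3)·u_0 = (-7/3, 10/3, -13/3).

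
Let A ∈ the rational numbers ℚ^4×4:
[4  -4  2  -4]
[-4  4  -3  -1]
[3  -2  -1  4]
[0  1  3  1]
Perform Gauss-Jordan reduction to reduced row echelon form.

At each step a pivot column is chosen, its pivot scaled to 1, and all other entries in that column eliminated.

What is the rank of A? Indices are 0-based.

pivot(0,0)=4: scale R0 → (1, -1, 1/2, -1)
  clear (1,0): R1 −= (-4)R0 → (0, 0, -1, -5)
  clear (2,0): R2 −= (3)R0 → (0, 1, -5/2, 7)
pivot(1,1): swap R1↔R2
pivot(1,1)=1: scale R1 → (0, 1, -5/2, 7)
  clear (0,1): R0 −= (-1)R1 → (1, 0, -2, 6)
  clear (3,1): R3 −= (1)R1 → (0, 0, 11/2, -6)
pivot(2,2)=-1: scale R2 → (0, 0, 1, 5)
  clear (0,2): R0 −= (-2)R2 → (1, 0, 0, 16)
  clear (1,2): R1 −= (-5/2)R2 → (0, 1, 0, 39/2)
  clear (3,2): R3 −= (11/2)R2 → (0, 0, 0, -67/2)
pivot(3,3)=-67/2: scale R3 → (0, 0, 0, 1)
  clear (0,3): R0 −= (16)R3 → (1, 0, 0, 0)
  clear (1,3): R1 −= (39/2)R3 → (0, 1, 0, 0)
  clear (2,3): R2 −= (5)R3 → (0, 0, 1, 0)

rank = 4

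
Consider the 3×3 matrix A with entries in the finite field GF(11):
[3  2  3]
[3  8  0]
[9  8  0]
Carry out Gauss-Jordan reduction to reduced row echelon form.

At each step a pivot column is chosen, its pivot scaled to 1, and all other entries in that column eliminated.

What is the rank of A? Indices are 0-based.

pivot(0,0)=3: scale R0 → (1, 8, 1)
  clear (1,0): R1 −= (3)R0 → (0, 6, 8)
  clear (2,0): R2 −= (9)R0 → (0, 2, 2)
pivot(1,1)=6: scale R1 → (0, 1, 5)
  clear (0,1): R0 −= (8)R1 → (1, 0, 5)
  clear (2,1): R2 −= (2)R1 → (0, 0, 3)
pivot(2,2)=3: scale R2 → (0, 0, 1)
  clear (0,2): R0 −= (5)R2 → (1, 0, 0)
  clear (1,2): R1 −= (5)R2 → (0, 1, 0)

rank = 3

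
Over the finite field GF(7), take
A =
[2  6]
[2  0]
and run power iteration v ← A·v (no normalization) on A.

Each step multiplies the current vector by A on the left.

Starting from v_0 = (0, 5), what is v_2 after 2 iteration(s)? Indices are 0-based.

v_2 = (4, 4)

v_0 = (0, 5).
v_1 = A·v_0 = (2, 0).
v_2 = A·v_1 = (4, 4).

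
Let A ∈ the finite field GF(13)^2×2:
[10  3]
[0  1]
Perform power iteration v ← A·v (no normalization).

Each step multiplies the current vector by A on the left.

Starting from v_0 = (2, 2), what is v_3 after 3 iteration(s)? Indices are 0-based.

v_3 = (1, 2)

v_0 = (2, 2).
v_1 = A·v_0 = (0, 2).
v_2 = A·v_1 = (6, 2).
v_3 = A·v_2 = (1, 2).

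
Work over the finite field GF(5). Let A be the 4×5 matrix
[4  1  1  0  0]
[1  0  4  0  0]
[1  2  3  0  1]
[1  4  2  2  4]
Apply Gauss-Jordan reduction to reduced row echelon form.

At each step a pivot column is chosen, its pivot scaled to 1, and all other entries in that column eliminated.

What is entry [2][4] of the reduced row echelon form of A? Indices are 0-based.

step 1: normalize row 0 (÷4) = (1, 4, 4, 0, 0)
  row 1: subtract 1×row0 = (0, 1, 0, 0, 0)
  row 2: subtract 1×row0 = (0, 3, 4, 0, 1)
  row 3: subtract 1×row0 = (0, 0, 3, 2, 4)
step 2: normalize row 1 (÷1) = (0, 1, 0, 0, 0)
  row 0: subtract 4×row1 = (1, 0, 4, 0, 0)
  row 2: subtract 3×row1 = (0, 0, 4, 0, 1)
step 3: normalize row 2 (÷4) = (0, 0, 1, 0, 4)
  row 0: subtract 4×row2 = (1, 0, 0, 0, 4)
  row 3: subtract 3×row2 = (0, 0, 0, 2, 2)
step 4: normalize row 3 (÷2) = (0, 0, 0, 1, 1)

M[2][4] = 4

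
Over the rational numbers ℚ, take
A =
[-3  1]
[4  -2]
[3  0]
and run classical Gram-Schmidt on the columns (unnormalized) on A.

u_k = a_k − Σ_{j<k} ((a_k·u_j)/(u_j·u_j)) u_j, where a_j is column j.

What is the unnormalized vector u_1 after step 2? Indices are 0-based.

Step 1: u_0 = a_0 = (-3, 4, 3).
Step 2: u_1 = a_1 − (-11/34)·u_0 = (1/34, -12/17, 33/34).

u_1 = (1/34, -12/17, 33/34)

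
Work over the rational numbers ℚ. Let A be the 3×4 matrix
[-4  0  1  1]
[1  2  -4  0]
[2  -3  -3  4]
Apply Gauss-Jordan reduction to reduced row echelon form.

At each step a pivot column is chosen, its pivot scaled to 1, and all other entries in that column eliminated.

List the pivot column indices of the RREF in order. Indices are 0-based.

pivot columns: 0, 1, 2

pivot(0,0)=-4: scale R0 → (1, 0, -1/4, -1/4)
  clear (1,0): R1 −= (1)R0 → (0, 2, -15/4, 1/4)
  clear (2,0): R2 −= (2)R0 → (0, -3, -5/2, 9/2)
pivot(1,1)=2: scale R1 → (0, 1, -15/8, 1/8)
  clear (2,1): R2 −= (-3)R1 → (0, 0, -65/8, 39/8)
pivot(2,2)=-65/8: scale R2 → (0, 0, 1, -3/5)
  clear (0,2): R0 −= (-1/4)R2 → (1, 0, 0, -2/5)
  clear (1,2): R1 −= (-15/8)R2 → (0, 1, 0, -1)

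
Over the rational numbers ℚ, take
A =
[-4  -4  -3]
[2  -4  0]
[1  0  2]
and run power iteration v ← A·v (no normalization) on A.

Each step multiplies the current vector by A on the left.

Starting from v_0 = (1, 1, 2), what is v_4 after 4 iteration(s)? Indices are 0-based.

v_0 = (1, 1, 2).
v_1 = A·v_0 = (-14, -2, 5).
v_2 = A·v_1 = (49, -20, -4).
v_3 = A·v_2 = (-104, 178, 41).
v_4 = A·v_3 = (-419, -920, -22).

v_4 = (-419, -920, -22)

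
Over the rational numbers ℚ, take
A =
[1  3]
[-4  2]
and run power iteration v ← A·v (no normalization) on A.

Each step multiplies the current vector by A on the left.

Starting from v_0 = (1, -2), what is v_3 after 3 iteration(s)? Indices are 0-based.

v_0 = (1, -2).
v_1 = A·v_0 = (-5, -8).
v_2 = A·v_1 = (-29, 4).
v_3 = A·v_2 = (-17, 124).

v_3 = (-17, 124)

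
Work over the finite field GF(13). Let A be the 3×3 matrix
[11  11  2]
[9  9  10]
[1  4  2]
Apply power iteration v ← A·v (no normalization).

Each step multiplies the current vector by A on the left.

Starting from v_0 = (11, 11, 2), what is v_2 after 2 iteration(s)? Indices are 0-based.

v_0 = (11, 11, 2).
v_1 = A·v_0 = (12, 10, 7).
v_2 = A·v_1 = (9, 8, 1).

v_2 = (9, 8, 1)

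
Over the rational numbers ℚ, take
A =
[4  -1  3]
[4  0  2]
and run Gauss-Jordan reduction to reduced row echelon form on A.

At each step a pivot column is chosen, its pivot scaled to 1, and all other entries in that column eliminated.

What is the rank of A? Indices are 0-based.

rank = 2

pivot(0,0)=4: scale R0 → (1, -1/4, 3/4)
  clear (1,0): R1 −= (4)R0 → (0, 1, -1)
pivot(1,1)=1: scale R1 → (0, 1, -1)
  clear (0,1): R0 −= (-1/4)R1 → (1, 0, 1/2)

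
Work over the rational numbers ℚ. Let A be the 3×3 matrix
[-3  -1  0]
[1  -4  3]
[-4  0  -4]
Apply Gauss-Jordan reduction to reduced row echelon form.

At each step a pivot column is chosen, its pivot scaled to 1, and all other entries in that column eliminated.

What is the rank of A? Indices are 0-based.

step 1: normalize row 0 (÷-3) = (1, 1/3, 0)
  row 1: subtract 1×row0 = (0, -13/3, 3)
  row 2: subtract -4×row0 = (0, 4/3, -4)
step 2: normalize row 1 (÷-13/3) = (0, 1, -9/13)
  row 0: subtract 1/3×row1 = (1, 0, 3/13)
  row 2: subtract 4/3×row1 = (0, 0, -40/13)
step 3: normalize row 2 (÷-40/13) = (0, 0, 1)
  row 0: subtract 3/13×row2 = (1, 0, 0)
  row 1: subtract -9/13×row2 = (0, 1, 0)

rank = 3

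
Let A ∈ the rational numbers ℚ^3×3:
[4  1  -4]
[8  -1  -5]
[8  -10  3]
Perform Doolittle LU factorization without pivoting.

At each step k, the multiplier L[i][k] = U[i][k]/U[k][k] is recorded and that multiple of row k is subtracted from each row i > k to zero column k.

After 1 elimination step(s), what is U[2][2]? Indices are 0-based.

[col 0] pivot 4
  R1 -= 2*R0 → (0, -3, 3)  (L[1][0] := 2)
  R2 -= 2*R0 → (0, -12, 11)  (L[2][0] := 2)

U[2][2] = 11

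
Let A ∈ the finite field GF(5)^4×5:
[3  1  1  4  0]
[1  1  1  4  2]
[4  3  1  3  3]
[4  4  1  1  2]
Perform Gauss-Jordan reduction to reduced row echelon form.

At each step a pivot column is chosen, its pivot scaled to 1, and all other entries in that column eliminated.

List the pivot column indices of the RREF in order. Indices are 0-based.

step 1: normalize row 0 (÷3) = (1, 2, 2, 3, 0)
  row 1: subtract 1×row0 = (0, 4, 4, 1, 2)
  row 2: subtract 4×row0 = (0, 0, 3, 1, 3)
  row 3: subtract 4×row0 = (0, 1, 3, 4, 2)
step 2: normalize row 1 (÷4) = (0, 1, 1, 4, 3)
  row 0: subtract 2×row1 = (1, 0, 0, 0, 4)
  row 3: subtract 1×row1 = (0, 0, 2, 0, 4)
step 3: normalize row 2 (÷3) = (0, 0, 1, 2, 1)
  row 1: subtract 1×row2 = (0, 1, 0, 2, 2)
  row 3: subtract 2×row2 = (0, 0, 0, 1, 2)
step 4: normalize row 3 (÷1) = (0, 0, 0, 1, 2)
  row 1: subtract 2×row3 = (0, 1, 0, 0, 3)
  row 2: subtract 2×row3 = (0, 0, 1, 0, 2)

pivot columns: 0, 1, 2, 3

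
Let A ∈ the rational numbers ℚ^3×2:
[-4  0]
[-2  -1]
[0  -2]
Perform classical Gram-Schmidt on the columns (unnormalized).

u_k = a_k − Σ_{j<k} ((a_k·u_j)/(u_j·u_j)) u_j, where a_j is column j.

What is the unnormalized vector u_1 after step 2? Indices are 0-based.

u_1 = (2/5, -4/5, -2)

Step 1: u_0 = a_0 = (-4, -2, 0).
Step 2: u_1 = a_1 − (1/10)·u_0 = (2/5, -4/5, -2).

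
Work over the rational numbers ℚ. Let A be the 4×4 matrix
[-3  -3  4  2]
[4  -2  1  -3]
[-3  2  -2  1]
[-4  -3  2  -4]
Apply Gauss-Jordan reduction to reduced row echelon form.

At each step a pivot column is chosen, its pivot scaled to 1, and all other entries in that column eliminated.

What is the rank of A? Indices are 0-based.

rank = 4

pivot(0,0)=-3: scale R0 → (1, 1, -4/3, -2/3)
  clear (1,0): R1 −= (4)R0 → (0, -6, 19/3, -1/3)
  clear (2,0): R2 −= (-3)R0 → (0, 5, -6, -1)
  clear (3,0): R3 −= (-4)R0 → (0, 1, -10/3, -20/3)
pivot(1,1)=-6: scale R1 → (0, 1, -19/18, 1/18)
  clear (0,1): R0 −= (1)R1 → (1, 0, -5/18, -13/18)
  clear (2,1): R2 −= (5)R1 → (0, 0, -13/18, -23/18)
  clear (3,1): R3 −= (1)R1 → (0, 0, -41/18, -121/18)
pivot(2,2)=-13/18: scale R2 → (0, 0, 1, 23/13)
  clear (0,2): R0 −= (-5/18)R2 → (1, 0, 0, -3/13)
  clear (1,2): R1 −= (-19/18)R2 → (0, 1, 0, 25/13)
  clear (3,2): R3 −= (-41/18)R2 → (0, 0, 0, -35/13)
pivot(3,3)=-35/13: scale R3 → (0, 0, 0, 1)
  clear (0,3): R0 −= (-3/13)R3 → (1, 0, 0, 0)
  clear (1,3): R1 −= (25/13)R3 → (0, 1, 0, 0)
  clear (2,3): R2 −= (23/13)R3 → (0, 0, 1, 0)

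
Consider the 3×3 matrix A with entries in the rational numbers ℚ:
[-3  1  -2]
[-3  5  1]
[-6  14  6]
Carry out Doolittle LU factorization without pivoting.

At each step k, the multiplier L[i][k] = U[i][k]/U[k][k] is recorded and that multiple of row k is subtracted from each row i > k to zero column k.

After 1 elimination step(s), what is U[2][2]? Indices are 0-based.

k=0: U[0][0]=-3
  eliminate (1,0): mult=1, new row 1: (0, 4, 3); set L[1][0]=1
  eliminate (2,0): mult=2, new row 2: (0, 12, 10); set L[2][0]=2

U[2][2] = 10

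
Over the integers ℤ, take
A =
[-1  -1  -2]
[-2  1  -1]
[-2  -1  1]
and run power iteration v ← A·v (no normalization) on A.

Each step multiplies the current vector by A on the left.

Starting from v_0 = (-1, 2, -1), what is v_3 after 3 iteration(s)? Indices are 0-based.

v_3 = (16, 20, -4)

v_0 = (-1, 2, -1).
v_1 = A·v_0 = (1, 5, -1).
v_2 = A·v_1 = (-4, 4, -8).
v_3 = A·v_2 = (16, 20, -4).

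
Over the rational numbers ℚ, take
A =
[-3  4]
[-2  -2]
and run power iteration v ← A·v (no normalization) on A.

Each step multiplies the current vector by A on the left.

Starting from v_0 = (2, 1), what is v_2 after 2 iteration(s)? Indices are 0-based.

v_0 = (2, 1).
v_1 = A·v_0 = (-2, -6).
v_2 = A·v_1 = (-18, 16).

v_2 = (-18, 16)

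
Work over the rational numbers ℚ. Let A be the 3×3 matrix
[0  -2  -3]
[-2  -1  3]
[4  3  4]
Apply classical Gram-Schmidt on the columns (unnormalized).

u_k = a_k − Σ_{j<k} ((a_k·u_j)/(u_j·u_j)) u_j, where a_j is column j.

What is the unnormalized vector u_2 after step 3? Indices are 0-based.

u_2 = (17/21, 68/21, 34/21)

Step 1: u_0 = a_0 = (0, -2, 4).
Step 2: u_1 = a_1 − (7/10)·u_0 = (-2, 2/5, 1/5).
Step 3: u_2 = a_2 − (1/2)·u_0 − (40/21)·u_1 = (17/21, 68/21, 34/21).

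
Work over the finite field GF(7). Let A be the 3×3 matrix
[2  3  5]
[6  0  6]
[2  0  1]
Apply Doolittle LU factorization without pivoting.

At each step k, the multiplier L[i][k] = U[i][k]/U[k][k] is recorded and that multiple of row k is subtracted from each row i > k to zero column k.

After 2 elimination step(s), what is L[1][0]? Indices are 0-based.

k=0: U[0][0]=2
  eliminate (1,0): mult=3, new row 1: (0, 5, 5); set L[1][0]=3
  eliminate (2,0): mult=1, new row 2: (0, 4, 3); set L[2][0]=1
k=1: U[1][1]=5
  eliminate (2,1): mult=5, new row 2: (0, 0, 6); set L[2][1]=5

L[1][0] = 3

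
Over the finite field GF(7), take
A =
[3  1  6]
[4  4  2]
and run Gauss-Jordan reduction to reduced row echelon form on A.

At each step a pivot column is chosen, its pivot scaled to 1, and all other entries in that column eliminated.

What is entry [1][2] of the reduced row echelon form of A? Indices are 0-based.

step 1: normalize row 0 (÷3) = (1, 5, 2)
  row 1: subtract 4×row0 = (0, 5, 1)
step 2: normalize row 1 (÷5) = (0, 1, 3)
  row 0: subtract 5×row1 = (1, 0, 1)

M[1][2] = 3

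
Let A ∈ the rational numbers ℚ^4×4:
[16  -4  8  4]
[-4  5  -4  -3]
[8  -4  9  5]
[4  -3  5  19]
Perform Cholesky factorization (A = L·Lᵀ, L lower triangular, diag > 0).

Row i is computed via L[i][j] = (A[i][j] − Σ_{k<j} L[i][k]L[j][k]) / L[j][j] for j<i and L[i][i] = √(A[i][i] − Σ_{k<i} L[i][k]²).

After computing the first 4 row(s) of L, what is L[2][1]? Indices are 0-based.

Step 1: L[0][0] = √(16) = 4.
  L[1][0] = (-4) / L[0][0] = -1.
Step 2: L[1][1] = √(4) = 2.
  L[2][0] = (8) / L[0][0] = 2.
  L[2][1] = (-2) / L[1][1] = -1.
Step 3: L[2][2] = √(4) = 2.
  L[3][0] = (4) / L[0][0] = 1.
  L[3][1] = (-2) / L[1][1] = -1.
  L[3][2] = (2) / L[2][2] = 1.
Step 4: L[3][3] = √(16) = 4.

L[2][1] = -1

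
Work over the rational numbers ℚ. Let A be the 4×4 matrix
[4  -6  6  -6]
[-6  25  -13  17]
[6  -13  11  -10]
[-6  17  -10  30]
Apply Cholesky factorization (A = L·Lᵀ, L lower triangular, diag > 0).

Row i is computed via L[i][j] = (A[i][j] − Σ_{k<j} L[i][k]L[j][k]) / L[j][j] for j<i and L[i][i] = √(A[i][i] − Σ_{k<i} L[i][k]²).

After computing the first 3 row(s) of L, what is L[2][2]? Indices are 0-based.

Step 1: L[0][0] = √(4) = 2.
  L[1][0] = (-6) / L[0][0] = -3.
Step 2: L[1][1] = √(16) = 4.
  L[2][0] = (6) / L[0][0] = 3.
  L[2][1] = (-4) / L[1][1] = -1.
Step 3: L[2][2] = √(1) = 1.

L[2][2] = 1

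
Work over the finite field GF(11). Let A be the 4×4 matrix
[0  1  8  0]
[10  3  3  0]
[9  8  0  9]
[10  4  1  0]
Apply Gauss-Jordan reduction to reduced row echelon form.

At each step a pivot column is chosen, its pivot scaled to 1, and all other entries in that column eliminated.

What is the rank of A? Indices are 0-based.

rank = 4

step 1: exchange rows 0,1
step 1: normalize row 0 (÷10) = (1, 8, 8, 0)
  row 2: subtract 9×row0 = (0, 2, 5, 9)
  row 3: subtract 10×row0 = (0, 1, 9, 0)
step 2: normalize row 1 (÷1) = (0, 1, 8, 0)
  row 0: subtract 8×row1 = (1, 0, 10, 0)
  row 2: subtract 2×row1 = (0, 0, 0, 9)
  row 3: subtract 1×row1 = (0, 0, 1, 0)
step 3: exchange rows 2,3
step 3: normalize row 2 (÷1) = (0, 0, 1, 0)
  row 0: subtract 10×row2 = (1, 0, 0, 0)
  row 1: subtract 8×row2 = (0, 1, 0, 0)
step 4: normalize row 3 (÷9) = (0, 0, 0, 1)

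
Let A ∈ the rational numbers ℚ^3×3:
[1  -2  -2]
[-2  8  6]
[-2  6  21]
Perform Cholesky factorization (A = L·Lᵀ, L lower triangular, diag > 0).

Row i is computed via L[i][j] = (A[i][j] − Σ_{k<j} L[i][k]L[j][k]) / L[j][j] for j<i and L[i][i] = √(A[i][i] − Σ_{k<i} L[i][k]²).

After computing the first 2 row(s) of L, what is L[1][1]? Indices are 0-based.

Step 1: L[0][0] = √(1) = 1.
  L[1][0] = (-2) / L[0][0] = -2.
Step 2: L[1][1] = √(4) = 2.

L[1][1] = 2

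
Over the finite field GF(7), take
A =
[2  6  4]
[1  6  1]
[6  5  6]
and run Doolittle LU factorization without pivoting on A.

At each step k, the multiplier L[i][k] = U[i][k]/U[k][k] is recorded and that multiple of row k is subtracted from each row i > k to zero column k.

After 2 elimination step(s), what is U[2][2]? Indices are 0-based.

U[2][2] = 6

k=0: U[0][0]=2
  eliminate (1,0): mult=4, new row 1: (0, 3, 6); set L[1][0]=4
  eliminate (2,0): mult=3, new row 2: (0, 1, 1); set L[2][0]=3
k=1: U[1][1]=3
  eliminate (2,1): mult=5, new row 2: (0, 0, 6); set L[2][1]=5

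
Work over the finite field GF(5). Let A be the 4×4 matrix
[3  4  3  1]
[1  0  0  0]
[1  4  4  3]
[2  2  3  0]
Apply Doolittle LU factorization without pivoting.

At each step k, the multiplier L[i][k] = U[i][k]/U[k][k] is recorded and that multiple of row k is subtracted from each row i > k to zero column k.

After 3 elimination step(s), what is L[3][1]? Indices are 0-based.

k=0: U[0][0]=3
  eliminate (1,0): mult=2, new row 1: (0, 2, 4, 3); set L[1][0]=2
  eliminate (2,0): mult=2, new row 2: (0, 1, 3, 1); set L[2][0]=2
  eliminate (3,0): mult=4, new row 3: (0, 1, 1, 1); set L[3][0]=4
k=1: U[1][1]=2
  eliminate (2,1): mult=3, new row 2: (0, 0, 1, 2); set L[2][1]=3
  eliminate (3,1): mult=3, new row 3: (0, 0, 4, 2); set L[3][1]=3
k=2: U[2][2]=1
  eliminate (3,2): mult=4, new row 3: (0, 0, 0, 4); set L[3][2]=4

L[3][1] = 3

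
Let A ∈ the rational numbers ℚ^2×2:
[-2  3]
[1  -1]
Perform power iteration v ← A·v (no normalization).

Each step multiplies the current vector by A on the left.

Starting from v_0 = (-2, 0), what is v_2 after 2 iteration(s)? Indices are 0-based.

v_0 = (-2, 0).
v_1 = A·v_0 = (4, -2).
v_2 = A·v_1 = (-14, 6).

v_2 = (-14, 6)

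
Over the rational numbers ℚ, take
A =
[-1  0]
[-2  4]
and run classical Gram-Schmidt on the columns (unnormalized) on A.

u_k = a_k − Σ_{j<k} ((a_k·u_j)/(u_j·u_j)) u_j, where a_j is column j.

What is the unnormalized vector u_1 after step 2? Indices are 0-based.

u_1 = (-8/5, 4/5)

Step 1: u_0 = a_0 = (-1, -2).
Step 2: u_1 = a_1 − (-8/5)·u_0 = (-8/5, 4/5).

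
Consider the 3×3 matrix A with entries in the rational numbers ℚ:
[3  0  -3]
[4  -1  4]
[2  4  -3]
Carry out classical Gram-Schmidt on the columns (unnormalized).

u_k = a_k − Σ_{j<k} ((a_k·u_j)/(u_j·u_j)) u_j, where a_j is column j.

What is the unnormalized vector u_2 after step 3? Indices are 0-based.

u_2 = (-186/53, 124/53, 31/53)

Step 1: u_0 = a_0 = (3, 4, 2).
Step 2: u_1 = a_1 − (4/29)·u_0 = (-12/29, -45/29, 108/29).
Step 3: u_2 = a_2 − (1/29)·u_0 − (-52/53)·u_1 = (-186/53, 124/53, 31/53).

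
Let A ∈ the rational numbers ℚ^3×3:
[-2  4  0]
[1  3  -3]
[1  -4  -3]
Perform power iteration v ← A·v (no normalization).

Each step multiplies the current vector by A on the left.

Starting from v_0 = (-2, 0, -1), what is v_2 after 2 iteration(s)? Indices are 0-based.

v_2 = (-4, 4, -3)

v_0 = (-2, 0, -1).
v_1 = A·v_0 = (4, 1, 1).
v_2 = A·v_1 = (-4, 4, -3).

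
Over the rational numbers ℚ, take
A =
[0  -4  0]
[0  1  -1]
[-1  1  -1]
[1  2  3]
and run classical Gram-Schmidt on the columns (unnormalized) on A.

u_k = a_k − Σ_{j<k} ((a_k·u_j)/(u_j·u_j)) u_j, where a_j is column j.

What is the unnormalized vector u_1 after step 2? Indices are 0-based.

u_1 = (-4, 1, 3/2, 3/2)

Step 1: u_0 = a_0 = (0, 0, -1, 1).
Step 2: u_1 = a_1 − (1/2)·u_0 = (-4, 1, 3/2, 3/2).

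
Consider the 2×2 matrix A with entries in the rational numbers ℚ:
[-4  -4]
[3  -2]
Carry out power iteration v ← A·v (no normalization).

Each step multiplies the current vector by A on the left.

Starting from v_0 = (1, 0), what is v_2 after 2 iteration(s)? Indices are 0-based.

v_0 = (1, 0).
v_1 = A·v_0 = (-4, 3).
v_2 = A·v_1 = (4, -18).

v_2 = (4, -18)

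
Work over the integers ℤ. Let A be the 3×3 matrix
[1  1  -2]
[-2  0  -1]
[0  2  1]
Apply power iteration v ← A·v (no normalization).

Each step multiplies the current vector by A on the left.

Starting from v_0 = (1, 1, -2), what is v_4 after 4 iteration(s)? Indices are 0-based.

v_4 = (30, 36, -48)

v_0 = (1, 1, -2).
v_1 = A·v_0 = (6, 0, 0).
v_2 = A·v_1 = (6, -12, 0).
v_3 = A·v_2 = (-6, -12, -24).
v_4 = A·v_3 = (30, 36, -48).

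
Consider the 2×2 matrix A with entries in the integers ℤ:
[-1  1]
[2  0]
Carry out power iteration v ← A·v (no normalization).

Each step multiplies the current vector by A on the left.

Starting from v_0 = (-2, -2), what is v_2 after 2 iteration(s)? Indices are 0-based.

v_0 = (-2, -2).
v_1 = A·v_0 = (0, -4).
v_2 = A·v_1 = (-4, 0).

v_2 = (-4, 0)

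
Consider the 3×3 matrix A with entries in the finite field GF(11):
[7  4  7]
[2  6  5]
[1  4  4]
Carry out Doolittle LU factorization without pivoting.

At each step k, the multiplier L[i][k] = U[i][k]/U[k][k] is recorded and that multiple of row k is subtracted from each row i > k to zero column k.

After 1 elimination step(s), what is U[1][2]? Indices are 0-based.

U[1][2] = 3

Step 1: pivot at (0,0) is 7.
  row1 ← row1 − (5)·row0  ⇒  L[1][0]=5, U row1=(0, 8, 3)
  row2 ← row2 − (8)·row0  ⇒  L[2][0]=8, U row2=(0, 5, 3)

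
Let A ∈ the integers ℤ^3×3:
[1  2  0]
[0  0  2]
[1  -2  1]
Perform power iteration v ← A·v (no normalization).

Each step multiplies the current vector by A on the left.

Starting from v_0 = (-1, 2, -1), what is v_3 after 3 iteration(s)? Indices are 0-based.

v_0 = (-1, 2, -1).
v_1 = A·v_0 = (3, -2, -6).
v_2 = A·v_1 = (-1, -12, 1).
v_3 = A·v_2 = (-25, 2, 24).

v_3 = (-25, 2, 24)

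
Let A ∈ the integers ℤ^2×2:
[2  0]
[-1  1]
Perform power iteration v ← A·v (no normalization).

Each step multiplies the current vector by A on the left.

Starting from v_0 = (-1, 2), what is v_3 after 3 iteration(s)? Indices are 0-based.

v_3 = (-8, 9)

v_0 = (-1, 2).
v_1 = A·v_0 = (-2, 3).
v_2 = A·v_1 = (-4, 5).
v_3 = A·v_2 = (-8, 9).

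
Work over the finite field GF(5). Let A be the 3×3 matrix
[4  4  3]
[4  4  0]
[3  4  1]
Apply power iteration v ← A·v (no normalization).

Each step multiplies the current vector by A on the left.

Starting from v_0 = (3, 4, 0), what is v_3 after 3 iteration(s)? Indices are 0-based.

v_0 = (3, 4, 0).
v_1 = A·v_0 = (3, 3, 0).
v_2 = A·v_1 = (4, 4, 1).
v_3 = A·v_2 = (0, 2, 4).

v_3 = (0, 2, 4)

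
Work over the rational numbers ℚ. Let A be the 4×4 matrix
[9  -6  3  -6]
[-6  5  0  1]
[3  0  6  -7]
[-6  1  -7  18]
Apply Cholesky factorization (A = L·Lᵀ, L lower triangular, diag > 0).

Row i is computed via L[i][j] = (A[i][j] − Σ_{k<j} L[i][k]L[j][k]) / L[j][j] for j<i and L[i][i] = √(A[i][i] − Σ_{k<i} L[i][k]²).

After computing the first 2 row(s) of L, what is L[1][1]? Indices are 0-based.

Step 1: L[0][0] = √(9) = 3.
  L[1][0] = (-6) / L[0][0] = -2.
Step 2: L[1][1] = √(1) = 1.

L[1][1] = 1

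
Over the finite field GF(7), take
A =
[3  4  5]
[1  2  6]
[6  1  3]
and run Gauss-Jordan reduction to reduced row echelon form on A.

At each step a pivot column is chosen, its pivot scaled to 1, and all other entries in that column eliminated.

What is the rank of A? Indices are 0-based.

rank = 2

pivot(0,0)=3: scale R0 → (1, 6, 4)
  clear (1,0): R1 −= (1)R0 → (0, 3, 2)
  clear (2,0): R2 −= (6)R0 → (0, 0, 0)
pivot(1,1)=3: scale R1 → (0, 1, 3)
  clear (0,1): R0 −= (6)R1 → (1, 0, 0)
col 2: no nonzero at/below row 2; advance.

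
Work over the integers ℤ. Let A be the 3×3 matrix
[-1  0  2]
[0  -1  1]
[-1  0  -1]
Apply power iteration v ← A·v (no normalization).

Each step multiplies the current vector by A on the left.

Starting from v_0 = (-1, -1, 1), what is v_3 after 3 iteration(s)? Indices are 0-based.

v_3 = (-3, -1, 6)

v_0 = (-1, -1, 1).
v_1 = A·v_0 = (3, 2, 0).
v_2 = A·v_1 = (-3, -2, -3).
v_3 = A·v_2 = (-3, -1, 6).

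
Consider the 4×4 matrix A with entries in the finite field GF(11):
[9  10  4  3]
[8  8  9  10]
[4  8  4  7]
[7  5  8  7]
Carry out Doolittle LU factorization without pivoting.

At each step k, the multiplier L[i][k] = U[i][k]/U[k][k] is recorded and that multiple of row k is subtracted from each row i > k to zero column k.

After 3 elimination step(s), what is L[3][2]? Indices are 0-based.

[col 0] pivot 9
  R1 -= 7*R0 → (0, 4, 3, 0)  (L[1][0] := 7)
  R2 -= 9*R0 → (0, 6, 1, 2)  (L[2][0] := 9)
  R3 -= 2*R0 → (0, 7, 0, 1)  (L[3][0] := 2)
[col 1] pivot 4
  R2 -= 7*R1 → (0, 0, 2, 2)  (L[2][1] := 7)
  R3 -= 10*R1 → (0, 0, 3, 1)  (L[3][1] := 10)
[col 2] pivot 2
  R3 -= 7*R2 → (0, 0, 0, 9)  (L[3][2] := 7)

L[3][2] = 7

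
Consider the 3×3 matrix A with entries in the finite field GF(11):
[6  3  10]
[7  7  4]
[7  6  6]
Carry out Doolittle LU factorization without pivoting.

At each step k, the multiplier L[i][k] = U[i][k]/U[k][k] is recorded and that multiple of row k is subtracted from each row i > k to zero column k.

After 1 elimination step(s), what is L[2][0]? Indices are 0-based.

k=0: U[0][0]=6
  eliminate (1,0): mult=3, new row 1: (0, 9, 7); set L[1][0]=3
  eliminate (2,0): mult=3, new row 2: (0, 8, 9); set L[2][0]=3

L[2][0] = 3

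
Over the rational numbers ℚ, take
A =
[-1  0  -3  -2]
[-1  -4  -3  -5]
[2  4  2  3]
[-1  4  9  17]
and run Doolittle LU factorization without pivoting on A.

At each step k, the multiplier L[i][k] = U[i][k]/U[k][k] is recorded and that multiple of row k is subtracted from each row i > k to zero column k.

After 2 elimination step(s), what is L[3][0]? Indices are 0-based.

k=0: U[0][0]=-1
  eliminate (1,0): mult=1, new row 1: (0, -4, 0, -3); set L[1][0]=1
  eliminate (2,0): mult=-2, new row 2: (0, 4, -4, -1); set L[2][0]=-2
  eliminate (3,0): mult=1, new row 3: (0, 4, 12, 19); set L[3][0]=1
k=1: U[1][1]=-4
  eliminate (2,1): mult=-1, new row 2: (0, 0, -4, -4); set L[2][1]=-1
  eliminate (3,1): mult=-1, new row 3: (0, 0, 12, 16); set L[3][1]=-1

L[3][0] = 1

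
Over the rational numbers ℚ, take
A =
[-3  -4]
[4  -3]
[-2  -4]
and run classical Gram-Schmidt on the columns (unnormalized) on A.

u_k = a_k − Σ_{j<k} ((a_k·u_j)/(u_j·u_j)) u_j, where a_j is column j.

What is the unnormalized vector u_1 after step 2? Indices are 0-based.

Step 1: u_0 = a_0 = (-3, 4, -2).
Step 2: u_1 = a_1 − (8/29)·u_0 = (-92/29, -119/29, -100/29).

u_1 = (-92/29, -119/29, -100/29)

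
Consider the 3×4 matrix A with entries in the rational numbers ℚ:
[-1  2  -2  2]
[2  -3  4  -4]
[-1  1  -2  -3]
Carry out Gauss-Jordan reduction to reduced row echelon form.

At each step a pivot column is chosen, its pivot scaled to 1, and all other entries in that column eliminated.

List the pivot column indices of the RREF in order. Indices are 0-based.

pivot columns: 0, 1, 3

[1] R0 /= -1  ⇒  (1, -2, 2, -2)
     R1 -= 2·R0  ⇒  (0, 1, 0, 0)
     R2 -= -1·R0  ⇒  (0, -1, 0, -5)
[2] R1 /= 1  ⇒  (0, 1, 0, 0)
     R0 -= -2·R1  ⇒  (1, 0, 2, -2)
     R2 -= -1·R1  ⇒  (0, 0, 0, -5)
column 2 empty below row 2
[3] R2 /= -5  ⇒  (0, 0, 0, 1)
     R0 -= -2·R2  ⇒  (1, 0, 2, 0)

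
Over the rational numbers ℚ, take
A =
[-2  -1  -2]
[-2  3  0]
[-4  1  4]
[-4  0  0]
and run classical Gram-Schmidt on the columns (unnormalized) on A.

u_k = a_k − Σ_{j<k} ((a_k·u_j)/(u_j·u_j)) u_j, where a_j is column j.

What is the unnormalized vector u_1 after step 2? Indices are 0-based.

u_1 = (-7/5, 13/5, 1/5, -4/5)

Step 1: u_0 = a_0 = (-2, -2, -4, -4).
Step 2: u_1 = a_1 − (-1/5)·u_0 = (-7/5, 13/5, 1/5, -4/5).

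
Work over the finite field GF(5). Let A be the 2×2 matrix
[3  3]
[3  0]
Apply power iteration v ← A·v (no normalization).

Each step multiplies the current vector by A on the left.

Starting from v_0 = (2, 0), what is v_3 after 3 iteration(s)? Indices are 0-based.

v_3 = (2, 3)

v_0 = (2, 0).
v_1 = A·v_0 = (1, 1).
v_2 = A·v_1 = (1, 3).
v_3 = A·v_2 = (2, 3).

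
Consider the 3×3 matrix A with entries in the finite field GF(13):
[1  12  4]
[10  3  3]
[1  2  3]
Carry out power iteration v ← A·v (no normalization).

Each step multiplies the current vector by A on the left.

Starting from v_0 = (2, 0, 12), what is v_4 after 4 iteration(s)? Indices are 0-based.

v_0 = (2, 0, 12).
v_1 = A·v_0 = (11, 4, 12).
v_2 = A·v_1 = (3, 2, 3).
v_3 = A·v_2 = (0, 6, 3).
v_4 = A·v_3 = (6, 1, 8).

v_4 = (6, 1, 8)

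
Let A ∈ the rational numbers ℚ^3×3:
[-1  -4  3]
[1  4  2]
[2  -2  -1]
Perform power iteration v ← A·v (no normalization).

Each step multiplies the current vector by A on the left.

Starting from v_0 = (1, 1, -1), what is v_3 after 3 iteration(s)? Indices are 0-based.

v_0 = (1, 1, -1).
v_1 = A·v_0 = (-8, 3, 1).
v_2 = A·v_1 = (-1, 6, -23).
v_3 = A·v_2 = (-92, -23, 9).

v_3 = (-92, -23, 9)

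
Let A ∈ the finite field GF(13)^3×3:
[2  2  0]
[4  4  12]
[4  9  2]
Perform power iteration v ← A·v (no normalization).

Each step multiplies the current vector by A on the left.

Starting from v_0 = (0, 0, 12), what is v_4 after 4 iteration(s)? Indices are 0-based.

v_4 = (8, 9, 9)

v_0 = (0, 0, 12).
v_1 = A·v_0 = (0, 1, 11).
v_2 = A·v_1 = (2, 6, 5).
v_3 = A·v_2 = (3, 1, 7).
v_4 = A·v_3 = (8, 9, 9).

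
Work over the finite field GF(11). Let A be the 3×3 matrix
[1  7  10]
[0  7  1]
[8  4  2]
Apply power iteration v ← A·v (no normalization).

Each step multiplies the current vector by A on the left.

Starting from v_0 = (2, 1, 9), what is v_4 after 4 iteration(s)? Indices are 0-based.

v_4 = (10, 1, 0)

v_0 = (2, 1, 9).
v_1 = A·v_0 = (0, 5, 5).
v_2 = A·v_1 = (8, 7, 8).
v_3 = A·v_2 = (5, 2, 9).
v_4 = A·v_3 = (10, 1, 0).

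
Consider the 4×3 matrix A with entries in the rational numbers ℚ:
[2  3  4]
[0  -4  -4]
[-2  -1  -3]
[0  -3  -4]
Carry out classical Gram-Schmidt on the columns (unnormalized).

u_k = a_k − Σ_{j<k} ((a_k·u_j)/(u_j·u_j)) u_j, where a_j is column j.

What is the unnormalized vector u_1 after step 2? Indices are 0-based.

Step 1: u_0 = a_0 = (2, 0, -2, 0).
Step 2: u_1 = a_1 − (1)·u_0 = (1, -4, 1, -3).

u_1 = (1, -4, 1, -3)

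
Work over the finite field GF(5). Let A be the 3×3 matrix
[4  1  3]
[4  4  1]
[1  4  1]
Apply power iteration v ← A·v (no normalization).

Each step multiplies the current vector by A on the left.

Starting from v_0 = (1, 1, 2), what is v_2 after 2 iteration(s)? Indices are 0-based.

v_2 = (0, 1, 3)

v_0 = (1, 1, 2).
v_1 = A·v_0 = (1, 0, 2).
v_2 = A·v_1 = (0, 1, 3).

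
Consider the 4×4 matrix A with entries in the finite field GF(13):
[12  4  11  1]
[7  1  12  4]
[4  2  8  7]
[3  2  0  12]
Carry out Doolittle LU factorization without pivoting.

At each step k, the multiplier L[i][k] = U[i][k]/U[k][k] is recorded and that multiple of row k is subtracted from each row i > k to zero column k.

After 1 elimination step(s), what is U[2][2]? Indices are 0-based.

[col 0] pivot 12
  R1 -= 6*R0 → (0, 3, 11, 11)  (L[1][0] := 6)
  R2 -= 9*R0 → (0, 5, 0, 11)  (L[2][0] := 9)
  R3 -= 10*R0 → (0, 1, 7, 2)  (L[3][0] := 10)

U[2][2] = 0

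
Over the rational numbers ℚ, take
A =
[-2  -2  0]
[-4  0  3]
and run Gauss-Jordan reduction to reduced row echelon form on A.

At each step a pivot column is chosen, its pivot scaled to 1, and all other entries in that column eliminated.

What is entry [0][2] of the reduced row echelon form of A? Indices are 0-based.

M[0][2] = -3/4

[1] R0 /= -2  ⇒  (1, 1, 0)
     R1 -= -4·R0  ⇒  (0, 4, 3)
[2] R1 /= 4  ⇒  (0, 1, 3/4)
     R0 -= 1·R1  ⇒  (1, 0, -3/4)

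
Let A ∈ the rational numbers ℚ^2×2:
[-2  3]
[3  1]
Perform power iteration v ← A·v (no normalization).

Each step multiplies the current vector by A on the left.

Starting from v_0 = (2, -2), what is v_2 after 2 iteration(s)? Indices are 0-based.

v_0 = (2, -2).
v_1 = A·v_0 = (-10, 4).
v_2 = A·v_1 = (32, -26).

v_2 = (32, -26)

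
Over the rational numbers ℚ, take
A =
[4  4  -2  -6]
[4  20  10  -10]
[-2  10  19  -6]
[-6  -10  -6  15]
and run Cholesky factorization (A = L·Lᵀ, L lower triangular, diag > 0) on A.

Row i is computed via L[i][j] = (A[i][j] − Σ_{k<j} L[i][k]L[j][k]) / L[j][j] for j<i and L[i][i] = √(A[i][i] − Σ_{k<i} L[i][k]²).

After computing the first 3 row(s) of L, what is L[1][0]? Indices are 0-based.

L[1][0] = 2

Step 1: L[0][0] = √(4) = 2.
  L[1][0] = (4) / L[0][0] = 2.
Step 2: L[1][1] = √(16) = 4.
  L[2][0] = (-2) / L[0][0] = -1.
  L[2][1] = (12) / L[1][1] = 3.
Step 3: L[2][2] = √(9) = 3.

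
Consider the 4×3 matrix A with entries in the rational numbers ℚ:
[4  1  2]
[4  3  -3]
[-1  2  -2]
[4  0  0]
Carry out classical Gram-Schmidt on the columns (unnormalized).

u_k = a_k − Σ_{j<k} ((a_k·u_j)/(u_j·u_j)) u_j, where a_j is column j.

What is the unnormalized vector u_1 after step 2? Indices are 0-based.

u_1 = (-1/7, 13/7, 16/7, -8/7)

Step 1: u_0 = a_0 = (4, 4, -1, 4).
Step 2: u_1 = a_1 − (2/7)·u_0 = (-1/7, 13/7, 16/7, -8/7).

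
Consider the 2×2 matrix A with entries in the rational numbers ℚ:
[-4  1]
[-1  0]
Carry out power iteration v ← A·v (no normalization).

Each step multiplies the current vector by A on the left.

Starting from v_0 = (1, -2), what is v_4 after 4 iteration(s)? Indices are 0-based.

v_4 = (321, 86)

v_0 = (1, -2).
v_1 = A·v_0 = (-6, -1).
v_2 = A·v_1 = (23, 6).
v_3 = A·v_2 = (-86, -23).
v_4 = A·v_3 = (321, 86).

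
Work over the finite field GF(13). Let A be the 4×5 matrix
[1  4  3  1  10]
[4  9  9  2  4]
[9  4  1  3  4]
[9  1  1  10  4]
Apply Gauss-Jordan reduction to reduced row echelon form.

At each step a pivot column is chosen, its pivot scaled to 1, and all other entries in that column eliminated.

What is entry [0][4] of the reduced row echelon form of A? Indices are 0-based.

pivot(0,0)=1: scale R0 → (1, 4, 3, 1, 10)
  clear (1,0): R1 −= (4)R0 → (0, 6, 10, 11, 3)
  clear (2,0): R2 −= (9)R0 → (0, 7, 0, 7, 5)
  clear (3,0): R3 −= (9)R0 → (0, 4, 0, 1, 5)
pivot(1,1)=6: scale R1 → (0, 1, 6, 4, 7)
  clear (0,1): R0 −= (4)R1 → (1, 0, 5, 11, 8)
  clear (2,1): R2 −= (7)R1 → (0, 0, 10, 5, 8)
  clear (3,1): R3 −= (4)R1 → (0, 0, 2, 11, 3)
pivot(2,2)=10: scale R2 → (0, 0, 1, 7, 6)
  clear (0,2): R0 −= (5)R2 → (1, 0, 0, 2, 4)
  clear (1,2): R1 −= (6)R2 → (0, 1, 0, 1, 10)
  clear (3,2): R3 −= (2)R2 → (0, 0, 0, 10, 4)
pivot(3,3)=10: scale R3 → (0, 0, 0, 1, 3)
  clear (0,3): R0 −= (2)R3 → (1, 0, 0, 0, 11)
  clear (1,3): R1 −= (1)R3 → (0, 1, 0, 0, 7)
  clear (2,3): R2 −= (7)R3 → (0, 0, 1, 0, 11)

M[0][4] = 11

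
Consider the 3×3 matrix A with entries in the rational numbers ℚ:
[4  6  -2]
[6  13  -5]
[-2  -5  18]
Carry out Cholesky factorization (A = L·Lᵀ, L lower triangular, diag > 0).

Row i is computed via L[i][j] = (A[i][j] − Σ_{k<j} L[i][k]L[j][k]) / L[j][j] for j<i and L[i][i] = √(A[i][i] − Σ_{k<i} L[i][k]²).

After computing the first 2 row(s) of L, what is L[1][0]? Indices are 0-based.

L[1][0] = 3

Step 1: L[0][0] = √(4) = 2.
  L[1][0] = (6) / L[0][0] = 3.
Step 2: L[1][1] = √(4) = 2.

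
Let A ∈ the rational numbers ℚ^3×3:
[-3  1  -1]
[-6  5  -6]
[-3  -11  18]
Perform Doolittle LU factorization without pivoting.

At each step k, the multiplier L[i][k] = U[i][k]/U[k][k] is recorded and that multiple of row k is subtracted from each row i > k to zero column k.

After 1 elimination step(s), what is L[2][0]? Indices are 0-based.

L[2][0] = 1

[col 0] pivot -3
  R1 -= 2*R0 → (0, 3, -4)  (L[1][0] := 2)
  R2 -= 1*R0 → (0, -12, 19)  (L[2][0] := 1)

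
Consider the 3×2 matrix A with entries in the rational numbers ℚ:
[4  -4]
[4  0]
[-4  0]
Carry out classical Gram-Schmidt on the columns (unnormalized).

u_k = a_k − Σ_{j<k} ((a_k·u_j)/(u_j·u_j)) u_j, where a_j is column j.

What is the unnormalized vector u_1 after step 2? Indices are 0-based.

Step 1: u_0 = a_0 = (4, 4, -4).
Step 2: u_1 = a_1 − (-1/3)·u_0 = (-8/3, 4/3, -4/3).

u_1 = (-8/3, 4/3, -4/3)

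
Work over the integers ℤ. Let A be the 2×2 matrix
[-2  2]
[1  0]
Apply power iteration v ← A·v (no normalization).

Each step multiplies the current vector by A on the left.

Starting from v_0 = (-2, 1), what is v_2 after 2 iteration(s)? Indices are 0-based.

v_2 = (-16, 6)

v_0 = (-2, 1).
v_1 = A·v_0 = (6, -2).
v_2 = A·v_1 = (-16, 6).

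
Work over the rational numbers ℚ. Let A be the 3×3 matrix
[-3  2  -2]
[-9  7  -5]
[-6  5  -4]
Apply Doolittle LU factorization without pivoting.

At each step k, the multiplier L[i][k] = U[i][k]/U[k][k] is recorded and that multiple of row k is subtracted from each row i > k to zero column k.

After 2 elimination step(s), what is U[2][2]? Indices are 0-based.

U[2][2] = -1

[col 0] pivot -3
  R1 -= 3*R0 → (0, 1, 1)  (L[1][0] := 3)
  R2 -= 2*R0 → (0, 1, 0)  (L[2][0] := 2)
[col 1] pivot 1
  R2 -= 1*R1 → (0, 0, -1)  (L[2][1] := 1)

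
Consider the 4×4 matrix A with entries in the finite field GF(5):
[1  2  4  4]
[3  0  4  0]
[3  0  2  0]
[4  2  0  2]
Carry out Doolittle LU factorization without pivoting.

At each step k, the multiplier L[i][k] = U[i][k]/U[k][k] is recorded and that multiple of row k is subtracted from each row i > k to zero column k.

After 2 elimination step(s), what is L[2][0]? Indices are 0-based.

L[2][0] = 3

Step 1: pivot at (0,0) is 1.
  row1 ← row1 − (3)·row0  ⇒  L[1][0]=3, U row1=(0, 4, 2, 3)
  row2 ← row2 − (3)·row0  ⇒  L[2][0]=3, U row2=(0, 4, 0, 3)
  row3 ← row3 − (4)·row0  ⇒  L[3][0]=4, U row3=(0, 4, 4, 1)
Step 2: pivot at (1,1) is 4.
  row2 ← row2 − (1)·row1  ⇒  L[2][1]=1, U row2=(0, 0, 3, 0)
  row3 ← row3 − (1)·row1  ⇒  L[3][1]=1, U row3=(0, 0, 2, 3)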